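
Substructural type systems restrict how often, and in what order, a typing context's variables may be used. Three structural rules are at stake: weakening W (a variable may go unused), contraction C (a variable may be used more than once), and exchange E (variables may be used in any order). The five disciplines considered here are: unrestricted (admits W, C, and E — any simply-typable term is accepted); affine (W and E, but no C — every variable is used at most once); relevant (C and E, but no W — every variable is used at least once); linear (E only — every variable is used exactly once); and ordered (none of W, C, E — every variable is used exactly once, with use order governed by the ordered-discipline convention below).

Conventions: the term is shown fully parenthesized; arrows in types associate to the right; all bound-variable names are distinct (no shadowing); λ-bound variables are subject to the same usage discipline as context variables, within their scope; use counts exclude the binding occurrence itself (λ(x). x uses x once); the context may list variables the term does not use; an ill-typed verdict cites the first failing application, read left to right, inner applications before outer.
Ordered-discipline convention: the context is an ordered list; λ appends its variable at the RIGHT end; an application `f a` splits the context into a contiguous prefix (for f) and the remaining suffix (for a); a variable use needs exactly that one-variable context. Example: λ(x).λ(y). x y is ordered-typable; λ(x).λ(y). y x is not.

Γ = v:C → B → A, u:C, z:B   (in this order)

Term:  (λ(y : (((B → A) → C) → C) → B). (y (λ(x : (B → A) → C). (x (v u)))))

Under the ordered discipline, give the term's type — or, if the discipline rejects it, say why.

not well-typed under ordered — z never used (weakening)
use counts: v=1; u=1; z=0; y (bound)=1; x (bound)=1
order of uses: y, x, v, u
typing: well-typed at ((((B → A) → C) → C) → B) → B
all disciplines: ordered ✗; linear ✗; affine ✓; relevant ✗; unrestricted ✓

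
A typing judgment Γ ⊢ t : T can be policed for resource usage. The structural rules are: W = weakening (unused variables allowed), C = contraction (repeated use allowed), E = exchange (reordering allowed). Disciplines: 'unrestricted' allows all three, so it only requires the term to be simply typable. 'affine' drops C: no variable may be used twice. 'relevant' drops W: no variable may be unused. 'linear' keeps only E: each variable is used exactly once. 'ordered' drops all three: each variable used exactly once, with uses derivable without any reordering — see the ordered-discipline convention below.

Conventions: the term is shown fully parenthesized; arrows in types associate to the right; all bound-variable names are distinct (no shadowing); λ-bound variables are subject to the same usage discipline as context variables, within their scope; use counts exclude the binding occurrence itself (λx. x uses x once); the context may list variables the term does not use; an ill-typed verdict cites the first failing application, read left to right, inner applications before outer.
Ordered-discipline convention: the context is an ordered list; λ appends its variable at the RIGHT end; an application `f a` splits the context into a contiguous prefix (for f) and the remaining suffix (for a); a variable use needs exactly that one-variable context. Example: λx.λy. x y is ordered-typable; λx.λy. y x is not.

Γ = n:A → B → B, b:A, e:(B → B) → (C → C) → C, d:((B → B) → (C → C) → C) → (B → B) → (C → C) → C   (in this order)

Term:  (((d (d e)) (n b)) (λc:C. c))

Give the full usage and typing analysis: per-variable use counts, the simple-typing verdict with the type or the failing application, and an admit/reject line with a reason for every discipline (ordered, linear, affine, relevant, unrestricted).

usage: n ×1, b ×1, e ×1, d ×2, c [bound] ×1
uses in reading order: d, d, e, n, b, c
typing: well-typed — term : C
ordered: ✗, needs contraction — d ×2
linear: ✗, needs contraction — d ×2
affine: ✗, needs contraction — d ×2
relevant: ✓, every one of n, b, e, d, c appears
unrestricted: ✓, well-typed at C; no restrictions here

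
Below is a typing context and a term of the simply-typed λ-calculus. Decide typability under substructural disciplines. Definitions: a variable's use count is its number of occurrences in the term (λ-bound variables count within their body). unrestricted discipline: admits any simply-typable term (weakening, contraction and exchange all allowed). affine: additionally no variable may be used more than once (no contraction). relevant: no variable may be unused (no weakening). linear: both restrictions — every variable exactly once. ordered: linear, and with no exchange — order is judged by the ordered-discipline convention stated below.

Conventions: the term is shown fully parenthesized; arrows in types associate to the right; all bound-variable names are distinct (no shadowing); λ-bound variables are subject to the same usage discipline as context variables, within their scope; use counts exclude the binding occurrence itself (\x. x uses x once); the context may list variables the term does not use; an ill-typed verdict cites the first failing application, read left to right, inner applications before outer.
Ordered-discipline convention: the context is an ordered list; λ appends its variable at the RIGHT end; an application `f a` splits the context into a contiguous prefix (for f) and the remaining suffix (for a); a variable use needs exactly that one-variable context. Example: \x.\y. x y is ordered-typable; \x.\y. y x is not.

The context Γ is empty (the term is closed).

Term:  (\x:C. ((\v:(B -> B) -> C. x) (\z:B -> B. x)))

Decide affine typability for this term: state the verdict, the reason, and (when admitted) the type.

no — repeated use of x ×2
variable uses: x (λ-bound) ×2, v (λ-bound) ×0, z (λ-bound) ×0
order of uses: x, x
typing: well-typed — term : C -> C
across the five disciplines: ordered ✗ · linear ✗ · affine ✗ · relevant ✗ · unrestricted ✓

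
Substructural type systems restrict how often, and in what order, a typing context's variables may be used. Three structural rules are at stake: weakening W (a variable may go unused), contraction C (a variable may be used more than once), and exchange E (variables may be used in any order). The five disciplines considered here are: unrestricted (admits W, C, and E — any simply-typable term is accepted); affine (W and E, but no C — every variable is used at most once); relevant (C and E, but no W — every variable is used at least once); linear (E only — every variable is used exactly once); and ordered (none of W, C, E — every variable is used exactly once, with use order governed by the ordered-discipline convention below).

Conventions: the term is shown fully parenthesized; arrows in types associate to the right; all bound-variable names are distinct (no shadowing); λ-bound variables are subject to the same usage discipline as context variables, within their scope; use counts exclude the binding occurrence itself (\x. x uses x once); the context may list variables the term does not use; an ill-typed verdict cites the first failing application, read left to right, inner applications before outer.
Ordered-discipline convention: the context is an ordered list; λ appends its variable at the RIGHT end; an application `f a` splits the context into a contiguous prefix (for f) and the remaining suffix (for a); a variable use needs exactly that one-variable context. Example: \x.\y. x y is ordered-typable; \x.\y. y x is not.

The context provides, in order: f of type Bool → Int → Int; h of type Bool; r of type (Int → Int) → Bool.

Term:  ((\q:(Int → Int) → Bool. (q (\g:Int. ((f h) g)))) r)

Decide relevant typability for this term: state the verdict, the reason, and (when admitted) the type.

yes — none of f, h, r, q, g goes unused; term : Bool
counts: f: 1×; h: 1×; r: 1×; q [bound]: 1×; g [bound]: 1×
uses in reading order: q, f, h, g, r
typing: the term checks, with type Bool
all disciplines: ordered ✗; linear ✓; affine ✓; relevant ✓; unrestricted ✓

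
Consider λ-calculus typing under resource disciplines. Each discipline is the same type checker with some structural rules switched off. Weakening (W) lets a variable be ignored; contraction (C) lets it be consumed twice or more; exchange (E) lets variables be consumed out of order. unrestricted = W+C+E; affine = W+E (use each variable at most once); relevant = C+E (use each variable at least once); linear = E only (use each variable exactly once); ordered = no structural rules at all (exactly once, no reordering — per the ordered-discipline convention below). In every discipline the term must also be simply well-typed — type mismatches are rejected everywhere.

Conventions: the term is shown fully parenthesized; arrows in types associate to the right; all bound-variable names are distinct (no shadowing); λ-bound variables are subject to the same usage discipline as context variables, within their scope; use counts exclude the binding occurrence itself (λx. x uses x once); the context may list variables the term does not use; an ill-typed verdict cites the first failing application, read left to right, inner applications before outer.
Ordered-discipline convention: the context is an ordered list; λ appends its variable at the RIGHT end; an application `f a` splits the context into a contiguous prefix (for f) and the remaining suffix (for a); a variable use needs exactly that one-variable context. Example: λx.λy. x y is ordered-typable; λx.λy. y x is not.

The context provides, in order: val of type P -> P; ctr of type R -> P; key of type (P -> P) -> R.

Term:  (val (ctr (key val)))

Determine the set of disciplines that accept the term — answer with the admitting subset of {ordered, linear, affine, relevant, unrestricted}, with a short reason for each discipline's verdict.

admitted in: relevant, unrestricted
usage: val: 2×, ctr: 1×, key: 1×
order of uses: val, ctr, key, val
typing: well-typed — term : P
ordered ✗ (repeated use of val ×2)
linear ✗ (repeated use of val ×2)
affine ✗ (repeated use of val ×2)
relevant ✓ (at least one use each (val, ctr, key))
unrestricted ✓ (well-typed at P; no restrictions here)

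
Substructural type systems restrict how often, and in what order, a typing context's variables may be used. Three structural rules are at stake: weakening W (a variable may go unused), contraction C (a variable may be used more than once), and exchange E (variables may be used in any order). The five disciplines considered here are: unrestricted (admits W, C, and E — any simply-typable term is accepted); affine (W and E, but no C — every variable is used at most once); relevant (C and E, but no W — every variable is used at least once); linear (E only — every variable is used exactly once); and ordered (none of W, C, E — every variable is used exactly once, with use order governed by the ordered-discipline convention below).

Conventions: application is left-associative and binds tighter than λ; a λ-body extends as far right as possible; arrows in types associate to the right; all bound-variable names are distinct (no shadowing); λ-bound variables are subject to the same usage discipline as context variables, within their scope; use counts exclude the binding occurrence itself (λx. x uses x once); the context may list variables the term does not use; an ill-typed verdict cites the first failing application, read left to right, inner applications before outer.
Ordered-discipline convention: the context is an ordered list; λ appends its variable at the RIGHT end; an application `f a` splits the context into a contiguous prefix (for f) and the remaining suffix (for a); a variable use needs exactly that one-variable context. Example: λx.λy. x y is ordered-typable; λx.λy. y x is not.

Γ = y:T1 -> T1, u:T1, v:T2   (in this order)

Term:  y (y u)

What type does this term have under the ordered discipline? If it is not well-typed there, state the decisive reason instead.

not well-typed under ordered — uses contraction: y ×2; v never used (weakening)
variable uses: y ×2, u ×1, v ×0
use order (left to right): y, y, u
typing: well-typed — term : T1
per-discipline verdicts: ordered ✗ | linear ✗ | affine ✗ | relevant ✗ | unrestricted ✓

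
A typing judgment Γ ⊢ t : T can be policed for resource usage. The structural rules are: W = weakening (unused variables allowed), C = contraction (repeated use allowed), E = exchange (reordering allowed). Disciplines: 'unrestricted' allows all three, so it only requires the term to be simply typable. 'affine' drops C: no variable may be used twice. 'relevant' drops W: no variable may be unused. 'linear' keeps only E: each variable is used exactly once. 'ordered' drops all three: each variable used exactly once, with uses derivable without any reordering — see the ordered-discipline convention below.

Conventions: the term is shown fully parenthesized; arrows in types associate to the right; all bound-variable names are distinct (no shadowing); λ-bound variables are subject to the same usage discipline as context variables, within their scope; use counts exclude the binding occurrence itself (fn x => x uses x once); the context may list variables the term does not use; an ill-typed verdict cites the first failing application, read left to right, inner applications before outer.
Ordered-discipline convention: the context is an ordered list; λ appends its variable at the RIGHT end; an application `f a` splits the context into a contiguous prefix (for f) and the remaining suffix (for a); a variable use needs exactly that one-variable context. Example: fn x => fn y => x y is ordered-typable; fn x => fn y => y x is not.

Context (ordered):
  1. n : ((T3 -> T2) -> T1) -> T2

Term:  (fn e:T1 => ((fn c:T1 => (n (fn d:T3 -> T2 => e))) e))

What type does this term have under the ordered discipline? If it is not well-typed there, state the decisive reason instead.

not well-typed under ordered — uses contraction: e ×2; needs weakening: c, d unused
counts: n: 1×, e [bound]: 2×, c [bound]: 0×, d [bound]: 0×
left-to-right use order: n, e, e
typing: ✓ — T1 -> T2
summary: ordered ✗; linear ✗; affine ✗; relevant ✗; unrestricted ✓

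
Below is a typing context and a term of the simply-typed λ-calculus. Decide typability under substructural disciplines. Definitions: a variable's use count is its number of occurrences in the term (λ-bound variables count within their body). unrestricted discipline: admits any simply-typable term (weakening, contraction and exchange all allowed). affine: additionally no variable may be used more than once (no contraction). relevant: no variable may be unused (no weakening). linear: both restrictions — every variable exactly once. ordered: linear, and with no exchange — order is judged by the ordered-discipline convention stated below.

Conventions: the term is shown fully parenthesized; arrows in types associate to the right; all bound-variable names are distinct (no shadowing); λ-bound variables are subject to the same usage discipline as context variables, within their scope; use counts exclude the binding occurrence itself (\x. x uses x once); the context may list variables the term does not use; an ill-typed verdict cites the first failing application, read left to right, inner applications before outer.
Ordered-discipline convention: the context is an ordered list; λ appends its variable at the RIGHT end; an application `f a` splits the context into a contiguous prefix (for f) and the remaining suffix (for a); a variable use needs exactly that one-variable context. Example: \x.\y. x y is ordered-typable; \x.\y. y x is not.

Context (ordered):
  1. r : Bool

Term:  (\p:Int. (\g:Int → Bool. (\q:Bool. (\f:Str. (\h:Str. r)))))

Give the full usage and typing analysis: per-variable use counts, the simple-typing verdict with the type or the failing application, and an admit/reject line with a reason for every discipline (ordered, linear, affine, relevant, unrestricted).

usage: r ×1, p (λ-bound) ×0, g (λ-bound) ×0, q (λ-bound) ×0, f (λ-bound) ×0, h (λ-bound) ×0
left-to-right use order: r
typing: ✓ — Int → (Int → Bool) → Bool → Str → Str → Bool
ordered ✗ (unused: p, g, q, f, h — weakening required)
linear ✗ (unused: p, g, q, f, h — weakening required)
affine ✓ (r, p, g, q, f, h: no repeats, contraction unneeded)
relevant ✗ (unused: p, g, q, f, h — weakening required)
unrestricted ✓ (well-typed at Int → (Int → Bool) → Bool → Str → Str → Bool; no restrictions here)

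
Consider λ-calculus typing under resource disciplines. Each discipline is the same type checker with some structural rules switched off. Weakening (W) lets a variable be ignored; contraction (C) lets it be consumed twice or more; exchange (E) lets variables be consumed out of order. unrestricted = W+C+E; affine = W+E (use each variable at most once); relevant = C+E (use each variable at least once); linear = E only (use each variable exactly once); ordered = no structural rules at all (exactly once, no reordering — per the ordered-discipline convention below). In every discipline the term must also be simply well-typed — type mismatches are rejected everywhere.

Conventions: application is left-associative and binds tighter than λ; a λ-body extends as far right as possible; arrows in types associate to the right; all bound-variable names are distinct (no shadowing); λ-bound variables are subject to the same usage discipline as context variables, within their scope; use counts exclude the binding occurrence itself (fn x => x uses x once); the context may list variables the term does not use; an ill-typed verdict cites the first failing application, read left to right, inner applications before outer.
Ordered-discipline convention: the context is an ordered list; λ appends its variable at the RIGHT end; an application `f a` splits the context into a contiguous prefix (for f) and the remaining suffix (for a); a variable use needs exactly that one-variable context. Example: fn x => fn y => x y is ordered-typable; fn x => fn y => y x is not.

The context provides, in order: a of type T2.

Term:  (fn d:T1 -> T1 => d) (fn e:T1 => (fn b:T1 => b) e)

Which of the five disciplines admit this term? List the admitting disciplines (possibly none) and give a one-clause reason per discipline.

admitted by: affine, unrestricted
counts: a=0, d [bound]=1, e [bound]=1, b [bound]=1
uses in reading order: d, b, e
typing: the term checks, with type T1 -> T1
ordered: ✗, a left unused
linear: ✗, a left unused
affine: ✓, none of a, d, e, b used more than once
relevant: ✗, a left unused
unrestricted: ✓, well-typed at T1 -> T1; no restrictions here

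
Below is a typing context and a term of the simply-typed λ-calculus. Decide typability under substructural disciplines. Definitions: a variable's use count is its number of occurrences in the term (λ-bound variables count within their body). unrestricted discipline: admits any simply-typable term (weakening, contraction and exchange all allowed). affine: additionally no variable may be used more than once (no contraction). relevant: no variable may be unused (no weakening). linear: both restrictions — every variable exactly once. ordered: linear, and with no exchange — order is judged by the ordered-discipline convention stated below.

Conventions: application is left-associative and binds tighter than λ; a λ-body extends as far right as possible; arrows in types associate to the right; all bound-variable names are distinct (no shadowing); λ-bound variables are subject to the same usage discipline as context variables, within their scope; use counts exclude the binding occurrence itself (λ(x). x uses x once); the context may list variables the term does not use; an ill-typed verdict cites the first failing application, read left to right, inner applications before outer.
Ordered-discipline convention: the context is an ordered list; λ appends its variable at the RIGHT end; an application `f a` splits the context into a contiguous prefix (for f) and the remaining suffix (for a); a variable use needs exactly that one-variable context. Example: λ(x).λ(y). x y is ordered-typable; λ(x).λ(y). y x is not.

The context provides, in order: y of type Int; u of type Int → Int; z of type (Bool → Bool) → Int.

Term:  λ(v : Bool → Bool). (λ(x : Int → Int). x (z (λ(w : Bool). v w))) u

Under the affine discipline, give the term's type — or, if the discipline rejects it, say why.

term : (Bool → Bool) → Int
use counts: y ×0; u ×1; z ×1; v (λ-bound) ×1; x (λ-bound) ×1; w (λ-bound) ×1
left-to-right use order: x, z, v, w, u
typing: the term checks, with type (Bool → Bool) → Int
summary: ordered ✗; linear ✗; affine ✓; relevant ✗; unrestricted ✓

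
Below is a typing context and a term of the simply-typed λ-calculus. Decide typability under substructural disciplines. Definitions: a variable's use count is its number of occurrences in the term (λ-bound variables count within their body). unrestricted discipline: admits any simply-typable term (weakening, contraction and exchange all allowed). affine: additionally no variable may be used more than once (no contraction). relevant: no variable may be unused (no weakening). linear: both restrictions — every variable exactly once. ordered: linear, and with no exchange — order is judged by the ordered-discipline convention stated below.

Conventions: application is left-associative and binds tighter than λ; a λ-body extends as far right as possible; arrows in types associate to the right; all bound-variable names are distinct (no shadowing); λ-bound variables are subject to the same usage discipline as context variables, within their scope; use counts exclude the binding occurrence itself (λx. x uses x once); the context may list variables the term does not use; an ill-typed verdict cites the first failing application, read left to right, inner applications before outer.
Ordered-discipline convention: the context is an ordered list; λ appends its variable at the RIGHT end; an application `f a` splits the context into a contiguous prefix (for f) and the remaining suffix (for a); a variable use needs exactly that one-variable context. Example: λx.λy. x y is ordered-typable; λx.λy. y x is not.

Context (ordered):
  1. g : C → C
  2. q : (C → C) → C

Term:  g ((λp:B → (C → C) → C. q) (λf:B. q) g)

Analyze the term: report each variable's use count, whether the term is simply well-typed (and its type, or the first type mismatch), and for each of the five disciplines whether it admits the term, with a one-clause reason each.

usage: g: 2×; q: 2×; p [bound]: 0×; f [bound]: 0×
uses in reading order: g, q, q, g
typing: well-typed — term : C
ordered: ✗ — repeated use of g ×2, q ×2; unused: p, f — weakening required
linear: ✗ — repeated use of g ×2, q ×2; unused: p, f — weakening required
affine: ✗ — repeated use of g ×2, q ×2
relevant: ✗ — unused: p, f — weakening required
unrestricted: ✓ — typability at C is all that's needed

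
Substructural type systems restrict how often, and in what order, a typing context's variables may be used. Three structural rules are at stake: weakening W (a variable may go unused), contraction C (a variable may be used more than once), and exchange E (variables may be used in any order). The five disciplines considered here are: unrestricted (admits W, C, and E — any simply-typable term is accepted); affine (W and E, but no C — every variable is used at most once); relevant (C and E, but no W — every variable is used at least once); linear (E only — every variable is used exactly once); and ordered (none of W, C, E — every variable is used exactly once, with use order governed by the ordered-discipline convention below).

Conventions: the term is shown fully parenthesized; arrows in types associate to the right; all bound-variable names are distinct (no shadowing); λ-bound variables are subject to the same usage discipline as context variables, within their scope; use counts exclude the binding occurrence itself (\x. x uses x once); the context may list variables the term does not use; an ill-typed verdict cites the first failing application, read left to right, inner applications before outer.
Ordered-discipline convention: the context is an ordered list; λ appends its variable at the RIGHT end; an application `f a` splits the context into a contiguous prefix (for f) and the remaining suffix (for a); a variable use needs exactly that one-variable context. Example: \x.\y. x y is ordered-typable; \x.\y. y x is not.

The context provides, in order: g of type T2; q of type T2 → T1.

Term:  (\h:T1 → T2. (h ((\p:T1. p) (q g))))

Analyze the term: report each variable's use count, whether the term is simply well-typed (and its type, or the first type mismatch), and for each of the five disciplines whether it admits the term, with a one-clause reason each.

counts: g=1, q=1, h (bound)=1, p (bound)=1
left-to-right use order: h, p, q, g
typing: the term checks, with type (T1 → T2) → T2
ordered: ✗, use order h, p, q, g needs exchange
linear: ✓, exactly-once usage across g, q, h, p
affine: ✓, g, q, h, p: no repeats, contraction unneeded
relevant: ✓, every one of g, q, h, p appears
unrestricted: ✓, typability at (T1 → T2) → T2 is all that's needed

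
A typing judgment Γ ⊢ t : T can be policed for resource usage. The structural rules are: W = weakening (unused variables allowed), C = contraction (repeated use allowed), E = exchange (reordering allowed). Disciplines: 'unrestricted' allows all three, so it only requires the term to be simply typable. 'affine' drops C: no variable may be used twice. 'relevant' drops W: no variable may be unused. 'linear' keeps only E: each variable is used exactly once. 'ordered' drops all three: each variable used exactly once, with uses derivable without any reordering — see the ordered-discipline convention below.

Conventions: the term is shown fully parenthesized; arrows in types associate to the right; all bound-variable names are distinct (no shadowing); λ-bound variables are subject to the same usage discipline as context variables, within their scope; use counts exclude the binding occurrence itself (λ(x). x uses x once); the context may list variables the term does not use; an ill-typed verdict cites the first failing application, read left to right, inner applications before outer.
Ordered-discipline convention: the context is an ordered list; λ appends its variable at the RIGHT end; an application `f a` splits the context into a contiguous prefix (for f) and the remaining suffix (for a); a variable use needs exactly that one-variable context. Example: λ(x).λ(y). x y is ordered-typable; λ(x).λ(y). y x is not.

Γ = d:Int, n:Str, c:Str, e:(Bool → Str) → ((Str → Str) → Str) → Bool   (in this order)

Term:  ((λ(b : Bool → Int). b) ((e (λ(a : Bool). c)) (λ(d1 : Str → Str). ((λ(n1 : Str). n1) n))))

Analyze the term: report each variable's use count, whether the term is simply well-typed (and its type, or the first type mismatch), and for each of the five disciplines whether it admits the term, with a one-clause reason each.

variable uses: d: 0, n: 1, c: 1, e: 1, b (λ-bound): 1, a (λ-bound): 0, d1 (λ-bound): 0, n1 (λ-bound): 1
left-to-right use order: b, e, c, n1, n
typing: ill-typed: argument of type Bool where Bool → Int is required
ordered: ✗ — the type mismatch rejects it
linear: ✗ — not simply typable
affine: ✗ — fails simple typing
relevant: ✗ — a type mismatch blocks all five
unrestricted: ✗ — the type mismatch rejects it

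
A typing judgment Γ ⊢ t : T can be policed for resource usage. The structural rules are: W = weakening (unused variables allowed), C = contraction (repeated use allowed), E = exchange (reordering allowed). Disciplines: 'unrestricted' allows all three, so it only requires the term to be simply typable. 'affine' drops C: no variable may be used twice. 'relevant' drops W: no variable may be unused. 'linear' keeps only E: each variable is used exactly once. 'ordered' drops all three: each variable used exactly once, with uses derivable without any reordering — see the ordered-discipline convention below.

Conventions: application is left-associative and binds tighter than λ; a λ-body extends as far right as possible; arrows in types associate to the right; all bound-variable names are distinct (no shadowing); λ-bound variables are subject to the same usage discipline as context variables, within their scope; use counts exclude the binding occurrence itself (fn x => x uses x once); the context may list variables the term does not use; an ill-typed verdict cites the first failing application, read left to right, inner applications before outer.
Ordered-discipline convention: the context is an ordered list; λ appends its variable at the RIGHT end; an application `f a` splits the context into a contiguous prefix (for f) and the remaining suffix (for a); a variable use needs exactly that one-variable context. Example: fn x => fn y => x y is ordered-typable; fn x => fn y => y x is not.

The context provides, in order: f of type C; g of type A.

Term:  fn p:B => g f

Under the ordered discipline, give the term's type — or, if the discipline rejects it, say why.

not well-typed under ordered — not simply typable
variable uses: f: 1, g: 1, p (bound): 0
uses in reading order: g, f
typing: ill-typed: non-arrow in function slot: A
all disciplines: ordered ✗; linear ✗; affine ✗; relevant ✗; unrestricted ✗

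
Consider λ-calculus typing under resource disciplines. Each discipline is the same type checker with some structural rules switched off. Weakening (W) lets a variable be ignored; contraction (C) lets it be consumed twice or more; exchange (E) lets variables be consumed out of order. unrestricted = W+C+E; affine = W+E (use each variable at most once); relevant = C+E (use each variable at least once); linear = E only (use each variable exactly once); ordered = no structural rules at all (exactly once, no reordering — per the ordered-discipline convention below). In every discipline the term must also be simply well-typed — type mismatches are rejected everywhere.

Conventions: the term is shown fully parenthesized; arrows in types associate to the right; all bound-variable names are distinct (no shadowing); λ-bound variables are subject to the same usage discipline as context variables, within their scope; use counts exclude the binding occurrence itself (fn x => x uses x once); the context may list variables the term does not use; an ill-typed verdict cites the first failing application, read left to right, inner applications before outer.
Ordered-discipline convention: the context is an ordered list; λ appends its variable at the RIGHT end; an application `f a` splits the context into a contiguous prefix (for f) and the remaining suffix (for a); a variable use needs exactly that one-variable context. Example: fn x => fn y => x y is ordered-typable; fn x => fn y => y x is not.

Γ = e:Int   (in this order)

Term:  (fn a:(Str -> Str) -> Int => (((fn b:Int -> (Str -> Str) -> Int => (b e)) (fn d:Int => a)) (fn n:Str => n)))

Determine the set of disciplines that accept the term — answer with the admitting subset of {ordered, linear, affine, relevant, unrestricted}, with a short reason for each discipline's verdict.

admitted in: affine, unrestricted
counts: e: 1×; a [bound]: 1×; b [bound]: 1×; d [bound]: 0×; n [bound]: 1×
left-to-right use order: b, e, a, n
typing: well-typed at ((Str -> Str) -> Int) -> Int
ordered: ✗ — needs weakening: d unused
linear: ✗ — needs weakening: d unused
affine: ✓ — at most one use each (e, a, b, d, n)
relevant: ✗ — needs weakening: d unused
unrestricted: ✓ — simply typable at ((Str -> Str) -> Int) -> Int; W, C, E all held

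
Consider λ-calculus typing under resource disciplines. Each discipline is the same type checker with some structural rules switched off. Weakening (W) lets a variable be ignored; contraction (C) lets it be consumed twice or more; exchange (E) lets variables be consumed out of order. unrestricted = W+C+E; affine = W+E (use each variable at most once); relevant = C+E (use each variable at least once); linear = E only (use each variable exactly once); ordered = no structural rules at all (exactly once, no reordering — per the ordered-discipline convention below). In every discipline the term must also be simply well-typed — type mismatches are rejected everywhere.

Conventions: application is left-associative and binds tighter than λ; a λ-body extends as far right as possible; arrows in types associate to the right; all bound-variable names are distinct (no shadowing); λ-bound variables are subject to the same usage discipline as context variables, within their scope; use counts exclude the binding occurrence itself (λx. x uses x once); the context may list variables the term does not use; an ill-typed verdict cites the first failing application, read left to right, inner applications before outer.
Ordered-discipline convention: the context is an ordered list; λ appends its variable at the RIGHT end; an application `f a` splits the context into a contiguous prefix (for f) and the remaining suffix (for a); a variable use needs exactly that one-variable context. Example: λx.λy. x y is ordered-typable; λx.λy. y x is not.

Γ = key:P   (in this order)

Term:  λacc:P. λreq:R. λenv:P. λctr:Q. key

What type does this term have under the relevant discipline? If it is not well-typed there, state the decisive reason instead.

not well-typed under relevant — unused: acc, req, env, ctr — weakening required
variable uses: key: 1; acc (bound): 0; req (bound): 0; env (bound): 0; ctr (bound): 0
uses in reading order: key
typing: well-typed — term : P → R → P → Q → P
all disciplines: ordered ✗; linear ✗; affine ✓; relevant ✗; unrestricted ✓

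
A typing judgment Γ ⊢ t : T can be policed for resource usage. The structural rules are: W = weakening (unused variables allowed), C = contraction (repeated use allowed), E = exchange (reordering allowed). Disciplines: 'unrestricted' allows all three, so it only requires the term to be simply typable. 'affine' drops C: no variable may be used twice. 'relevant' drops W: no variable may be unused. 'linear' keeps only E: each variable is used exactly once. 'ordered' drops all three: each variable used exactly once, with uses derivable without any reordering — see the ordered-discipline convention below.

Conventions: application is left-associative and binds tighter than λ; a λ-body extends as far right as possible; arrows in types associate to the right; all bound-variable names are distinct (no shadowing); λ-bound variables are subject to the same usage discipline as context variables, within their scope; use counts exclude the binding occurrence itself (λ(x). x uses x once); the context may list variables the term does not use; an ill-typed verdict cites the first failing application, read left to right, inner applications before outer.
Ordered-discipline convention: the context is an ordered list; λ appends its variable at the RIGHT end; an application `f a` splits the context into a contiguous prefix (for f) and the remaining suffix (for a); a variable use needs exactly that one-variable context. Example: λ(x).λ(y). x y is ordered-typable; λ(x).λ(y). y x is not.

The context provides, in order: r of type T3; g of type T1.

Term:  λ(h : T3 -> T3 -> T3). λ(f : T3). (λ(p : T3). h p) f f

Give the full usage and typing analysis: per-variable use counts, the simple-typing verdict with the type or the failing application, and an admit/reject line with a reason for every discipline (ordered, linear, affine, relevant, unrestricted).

variable uses: r ×0, g ×0, h (bound) ×1, f (bound) ×2, p (bound) ×1
uses in reading order: h, p, f, f
typing: ✓ — (T3 -> T3 -> T3) -> T3 -> T3
ordered: ✗, repeated use of f ×2; r, g never used (weakening)
linear: ✗, repeated use of f ×2; r, g never used (weakening)
affine: ✗, repeated use of f ×2
relevant: ✗, r, g never used (weakening)
unrestricted: ✓, type-checks ((T3 -> T3 -> T3) -> T3 -> T3) and nothing is barred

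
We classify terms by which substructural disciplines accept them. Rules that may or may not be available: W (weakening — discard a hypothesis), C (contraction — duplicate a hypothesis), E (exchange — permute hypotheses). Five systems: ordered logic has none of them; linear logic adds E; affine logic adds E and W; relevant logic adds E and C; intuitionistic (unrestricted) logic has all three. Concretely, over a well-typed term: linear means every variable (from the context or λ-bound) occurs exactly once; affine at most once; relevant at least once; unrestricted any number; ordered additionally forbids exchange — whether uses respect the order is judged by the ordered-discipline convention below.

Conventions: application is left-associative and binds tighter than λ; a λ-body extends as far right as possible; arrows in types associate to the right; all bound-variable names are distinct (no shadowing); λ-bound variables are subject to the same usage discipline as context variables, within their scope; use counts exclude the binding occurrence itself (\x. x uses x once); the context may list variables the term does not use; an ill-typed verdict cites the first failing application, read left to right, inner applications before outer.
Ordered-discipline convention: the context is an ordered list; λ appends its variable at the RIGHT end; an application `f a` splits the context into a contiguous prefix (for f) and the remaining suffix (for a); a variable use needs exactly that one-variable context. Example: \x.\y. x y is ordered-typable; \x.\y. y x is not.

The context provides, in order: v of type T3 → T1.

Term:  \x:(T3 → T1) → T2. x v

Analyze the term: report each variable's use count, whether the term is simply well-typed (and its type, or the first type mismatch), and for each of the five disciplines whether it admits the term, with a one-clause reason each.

use counts: v ×1; x [bound] ×1
left-to-right use order: x, v
typing: ✓ — ((T3 → T1) → T2) → T2
ordered ✗ (no contiguous prefix/suffix split fits x, v)
linear ✓ (v, x: one use apiece)
affine ✓ (v, x: no repeats, contraction unneeded)
relevant ✓ (none of v, x goes unused)
unrestricted ✓ (well-typed at ((T3 → T1) → T2) → T2; no restrictions here)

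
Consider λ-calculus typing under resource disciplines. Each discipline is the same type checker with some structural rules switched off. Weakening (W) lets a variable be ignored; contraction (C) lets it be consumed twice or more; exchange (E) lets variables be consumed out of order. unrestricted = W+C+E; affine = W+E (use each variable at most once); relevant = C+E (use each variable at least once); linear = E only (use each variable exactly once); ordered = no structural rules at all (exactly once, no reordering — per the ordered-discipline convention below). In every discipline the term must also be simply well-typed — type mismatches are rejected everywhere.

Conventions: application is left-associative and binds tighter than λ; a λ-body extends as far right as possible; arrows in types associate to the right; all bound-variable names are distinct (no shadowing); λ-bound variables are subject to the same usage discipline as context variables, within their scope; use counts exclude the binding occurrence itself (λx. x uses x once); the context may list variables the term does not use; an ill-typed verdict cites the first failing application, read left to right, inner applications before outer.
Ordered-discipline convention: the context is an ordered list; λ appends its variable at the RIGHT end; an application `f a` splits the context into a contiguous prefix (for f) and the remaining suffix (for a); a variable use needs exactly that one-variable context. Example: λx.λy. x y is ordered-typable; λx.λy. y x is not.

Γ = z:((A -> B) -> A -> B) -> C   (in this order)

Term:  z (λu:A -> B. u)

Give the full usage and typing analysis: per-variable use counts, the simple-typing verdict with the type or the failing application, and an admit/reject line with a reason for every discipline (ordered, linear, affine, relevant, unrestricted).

counts: z: 1×; u [bound]: 1×
order of uses: z, u
typing: the term checks, with type C
ordered ✓ (z, u once each; derivable with no W/C/E)
linear ✓ (exactly-once usage across z, u)
affine ✓ (z, u: no repeats, contraction unneeded)
relevant ✓ (z, u: all used, weakening unneeded)
unrestricted ✓ (type-checks (C) and nothing is barred)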